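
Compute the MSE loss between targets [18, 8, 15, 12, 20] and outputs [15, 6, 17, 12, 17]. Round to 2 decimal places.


Differences: [3, 2, -2, 0, 3]
Squared errors: [9, 4, 4, 0, 9]
Sum of squared errors = 26
MSE = 26 / 5 = 5.20

5.20


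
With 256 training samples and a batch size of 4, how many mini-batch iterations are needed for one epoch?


Iterations per epoch = dataset_size / batch_size
= 256 / 4
= 64

64


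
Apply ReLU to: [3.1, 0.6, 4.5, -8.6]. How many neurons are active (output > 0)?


ReLU(x) = max(0, x) for each element:
ReLU(3.1) = 3.1
ReLU(0.6) = 0.6
ReLU(4.5) = 4.5
ReLU(-8.6) = 0
Active neurons (>0): 3

3


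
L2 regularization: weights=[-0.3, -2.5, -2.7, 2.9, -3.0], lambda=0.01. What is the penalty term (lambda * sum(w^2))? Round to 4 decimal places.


Squaring each weight:
(-0.3)^2 = 0.09
(-2.5)^2 = 6.25
(-2.7)^2 = 7.29
2.9^2 = 8.41
(-3.0)^2 = 9.0
Sum of squares = 31.04
Penalty = 0.01 * 31.04 = 0.3104

0.3104


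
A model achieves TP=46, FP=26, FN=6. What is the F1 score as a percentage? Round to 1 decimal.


Precision = TP / (TP + FP) = 46 / 72 = 0.6389
Recall = TP / (TP + FN) = 46 / 52 = 0.8846
F1 = 2 * P * R / (P + R)
= 2 * 0.6389 * 0.8846 / (0.6389 + 0.8846)
= 1.1303 / 1.5235
= 0.7419
As percentage: 74.2%

74.2


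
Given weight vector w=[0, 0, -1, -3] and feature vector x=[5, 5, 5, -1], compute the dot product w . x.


Element-wise products:
0 * 5 = 0
0 * 5 = 0
-1 * 5 = -5
-3 * -1 = 3
Sum = 0 + 0 + -5 + 3
= -2

-2


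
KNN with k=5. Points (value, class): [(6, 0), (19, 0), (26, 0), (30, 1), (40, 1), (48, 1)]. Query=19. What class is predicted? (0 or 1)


Distances from query 19:
Point 19 (class 0): distance = 0
Point 26 (class 0): distance = 7
Point 30 (class 1): distance = 11
Point 6 (class 0): distance = 13
Point 40 (class 1): distance = 21
K=5 nearest neighbors: classes = [0, 0, 1, 0, 1]
Votes for class 1: 2 / 5
Majority vote => class 0

0


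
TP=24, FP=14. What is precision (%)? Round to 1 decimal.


Precision = TP / (TP + FP) * 100
= 24 / (24 + 14)
= 24 / 38
= 0.6316
= 63.2%

63.2


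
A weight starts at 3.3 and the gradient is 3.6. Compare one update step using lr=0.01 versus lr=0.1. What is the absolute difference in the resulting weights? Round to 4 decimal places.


With lr=0.01: w_new = 3.3 - 0.01 * 3.6 = 3.264
With lr=0.1: w_new = 3.3 - 0.1 * 3.6 = 2.94
Absolute difference = |3.264 - 2.94|
= 0.3240

0.3240


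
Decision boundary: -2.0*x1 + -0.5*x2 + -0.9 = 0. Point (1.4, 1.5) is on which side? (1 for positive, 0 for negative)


Compute -2.0 * 1.4 + -0.5 * 1.5 + -0.9
= -2.8 + -0.75 + -0.9
= -4.45
Since -4.45 < 0, the point is on the negative side.

0


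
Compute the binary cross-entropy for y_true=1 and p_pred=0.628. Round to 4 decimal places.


For y=1: Loss = -log(p)
= -log(0.628)
= -(-0.4652)
= 0.4652

0.4652


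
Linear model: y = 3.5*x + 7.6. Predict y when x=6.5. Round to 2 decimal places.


y = 3.5 * 6.5 + (7.6)
= 22.75 + (7.6)
= 30.35

30.35


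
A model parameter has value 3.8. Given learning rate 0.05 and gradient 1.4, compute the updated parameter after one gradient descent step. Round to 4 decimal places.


w_new = w_old - lr * gradient
= 3.8 - 0.05 * 1.4
= 3.8 - (0.07)
= 3.7300

3.7300


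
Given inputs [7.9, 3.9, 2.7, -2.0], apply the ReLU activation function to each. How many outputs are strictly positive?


ReLU(x) = max(0, x) for each element:
ReLU(7.9) = 7.9
ReLU(3.9) = 3.9
ReLU(2.7) = 2.7
ReLU(-2.0) = 0
Active neurons (>0): 3

3


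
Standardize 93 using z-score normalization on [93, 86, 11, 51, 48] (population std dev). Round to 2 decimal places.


Mean = (93 + 86 + 11 + 51 + 48) / 5 = 57.8
Variance = sum((x_i - mean)^2) / n = 873.36
Std = sqrt(873.36) = 29.5527
Z = (x - mean) / std
= (93 - 57.8) / 29.5527
= 35.2 / 29.5527
= 1.19

1.19


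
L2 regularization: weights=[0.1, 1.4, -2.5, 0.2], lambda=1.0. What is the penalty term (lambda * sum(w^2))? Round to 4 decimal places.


Squaring each weight:
0.1^2 = 0.01
1.4^2 = 1.96
(-2.5)^2 = 6.25
0.2^2 = 0.04
Sum of squares = 8.26
Penalty = 1.0 * 8.26 = 8.2600

8.2600


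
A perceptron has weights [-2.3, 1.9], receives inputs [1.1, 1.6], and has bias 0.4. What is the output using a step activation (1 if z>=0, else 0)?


z = w . x + b
= -2.3*1.1 + 1.9*1.6 + 0.4
= -2.53 + 3.04 + 0.4
= 0.51 + 0.4
= 0.91
Since z = 0.91 >= 0, output = 1

1


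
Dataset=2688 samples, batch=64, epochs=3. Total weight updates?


Iterations per epoch = 2688 / 64 = 42
Total updates = iterations_per_epoch * epochs
= 42 * 3
= 126

126


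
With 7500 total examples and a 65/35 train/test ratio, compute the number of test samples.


Train samples = 7500 * 65% = 4875
Test samples = 7500 - 4875
= 2625

2625


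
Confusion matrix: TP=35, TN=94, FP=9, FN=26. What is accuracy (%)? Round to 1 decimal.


Accuracy = (TP + TN) / (TP + TN + FP + FN) * 100
= (35 + 94) / (35 + 94 + 9 + 26)
= 129 / 164
= 0.7866
= 78.7%

78.7


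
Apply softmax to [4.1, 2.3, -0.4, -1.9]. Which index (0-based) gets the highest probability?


Softmax is a monotonic transformation, so it preserves the argmax.
We need to find the index of the maximum logit.
Index 0: 4.1
Index 1: 2.3
Index 2: -0.4
Index 3: -1.9
Maximum logit = 4.1 at index 0

0


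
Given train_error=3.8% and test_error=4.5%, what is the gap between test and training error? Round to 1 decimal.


Generalization gap = test_error - train_error
= 4.5 - 3.8
= 0.7%
A small gap suggests good generalization.

0.7


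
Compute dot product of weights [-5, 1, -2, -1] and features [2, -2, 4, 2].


Element-wise products:
-5 * 2 = -10
1 * -2 = -2
-2 * 4 = -8
-1 * 2 = -2
Sum = -10 + -2 + -8 + -2
= -22

-22


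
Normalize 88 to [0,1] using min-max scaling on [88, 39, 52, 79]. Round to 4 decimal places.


Min = 39, Max = 88
Range = 88 - 39 = 49
Scaled = (x - min) / (max - min)
= (88 - 39) / 49
= 49 / 49
= 1.0000

1.0000


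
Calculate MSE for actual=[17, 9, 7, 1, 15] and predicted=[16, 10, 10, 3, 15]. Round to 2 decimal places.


Differences: [1, -1, -3, -2, 0]
Squared errors: [1, 1, 9, 4, 0]
Sum of squared errors = 15
MSE = 15 / 5 = 3.00

3.00


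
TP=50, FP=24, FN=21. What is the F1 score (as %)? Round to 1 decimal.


Precision = TP / (TP + FP) = 50 / 74 = 0.6757
Recall = TP / (TP + FN) = 50 / 71 = 0.7042
F1 = 2 * P * R / (P + R)
= 2 * 0.6757 * 0.7042 / (0.6757 + 0.7042)
= 0.9517 / 1.3799
= 0.6897
As percentage: 69.0%

69.0


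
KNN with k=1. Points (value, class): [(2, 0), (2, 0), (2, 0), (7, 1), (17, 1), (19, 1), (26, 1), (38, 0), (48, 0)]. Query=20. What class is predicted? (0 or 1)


Distances from query 20:
Point 19 (class 1): distance = 1
K=1 nearest neighbors: classes = [1]
Votes for class 1: 1 / 1
Majority vote => class 1

1


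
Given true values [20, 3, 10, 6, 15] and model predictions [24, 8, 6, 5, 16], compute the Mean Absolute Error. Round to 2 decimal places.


Absolute errors: [4, 5, 4, 1, 1]
Sum of absolute errors = 15
MAE = 15 / 5 = 3.00

3.00


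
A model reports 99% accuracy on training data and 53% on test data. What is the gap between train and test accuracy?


Gap = train_accuracy - test_accuracy
= 99 - 53
= 46%
This large gap strongly indicates overfitting.

46


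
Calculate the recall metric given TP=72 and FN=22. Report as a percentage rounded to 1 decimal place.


Recall = TP / (TP + FN) * 100
= 72 / (72 + 22)
= 72 / 94
= 0.766
= 76.6%

76.6


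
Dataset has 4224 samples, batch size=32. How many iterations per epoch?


Iterations per epoch = dataset_size / batch_size
= 4224 / 32
= 132

132


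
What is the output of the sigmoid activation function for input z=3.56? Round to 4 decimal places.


sigmoid(z) = 1 / (1 + exp(-z))
exp(-(3.56)) = exp(-3.56) = 0.0284
1 + 0.0284 = 1.0284
1 / 1.0284 = 0.9723

0.9723


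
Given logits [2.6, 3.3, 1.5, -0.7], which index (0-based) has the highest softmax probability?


Softmax is a monotonic transformation, so it preserves the argmax.
We need to find the index of the maximum logit.
Index 0: 2.6
Index 1: 3.3
Index 2: 1.5
Index 3: -0.7
Maximum logit = 3.3 at index 1

1


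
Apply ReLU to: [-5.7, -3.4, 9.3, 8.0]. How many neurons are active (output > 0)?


ReLU(x) = max(0, x) for each element:
ReLU(-5.7) = 0
ReLU(-3.4) = 0
ReLU(9.3) = 9.3
ReLU(8.0) = 8.0
Active neurons (>0): 2

2


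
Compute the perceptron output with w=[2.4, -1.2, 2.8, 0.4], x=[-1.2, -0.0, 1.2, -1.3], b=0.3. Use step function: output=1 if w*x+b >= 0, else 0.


z = w . x + b
= 2.4*-1.2 + -1.2*-0.0 + 2.8*1.2 + 0.4*-1.3 + 0.3
= -2.88 + 0.0 + 3.36 + -0.52 + 0.3
= -0.04 + 0.3
= 0.26
Since z = 0.26 >= 0, output = 1

1


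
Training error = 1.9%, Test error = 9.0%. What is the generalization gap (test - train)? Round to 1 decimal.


Generalization gap = test_error - train_error
= 9.0 - 1.9
= 7.1%
A moderate gap.

7.1


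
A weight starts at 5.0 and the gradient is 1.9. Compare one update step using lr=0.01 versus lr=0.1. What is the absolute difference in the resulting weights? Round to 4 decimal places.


With lr=0.01: w_new = 5.0 - 0.01 * 1.9 = 4.981
With lr=0.1: w_new = 5.0 - 0.1 * 1.9 = 4.81
Absolute difference = |4.981 - 4.81|
= 0.1710

0.1710


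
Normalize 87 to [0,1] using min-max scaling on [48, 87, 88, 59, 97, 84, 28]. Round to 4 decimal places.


Min = 28, Max = 97
Range = 97 - 28 = 69
Scaled = (x - min) / (max - min)
= (87 - 28) / 69
= 59 / 69
= 0.8551

0.8551


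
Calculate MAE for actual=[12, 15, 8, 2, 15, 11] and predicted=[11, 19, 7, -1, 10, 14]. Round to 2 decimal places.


Absolute errors: [1, 4, 1, 3, 5, 3]
Sum of absolute errors = 17
MAE = 17 / 6 = 2.83

2.83


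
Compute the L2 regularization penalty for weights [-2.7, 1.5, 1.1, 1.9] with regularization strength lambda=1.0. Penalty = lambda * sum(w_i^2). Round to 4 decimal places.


Squaring each weight:
(-2.7)^2 = 7.29
1.5^2 = 2.25
1.1^2 = 1.21
1.9^2 = 3.61
Sum of squares = 14.36
Penalty = 1.0 * 14.36 = 14.3600

14.3600


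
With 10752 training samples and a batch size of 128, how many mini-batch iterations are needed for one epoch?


Iterations per epoch = dataset_size / batch_size
= 10752 / 128
= 84

84


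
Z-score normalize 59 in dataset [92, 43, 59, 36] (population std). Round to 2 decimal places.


Mean = (92 + 43 + 59 + 36) / 4 = 57.5
Variance = sum((x_i - mean)^2) / n = 466.25
Std = sqrt(466.25) = 21.5928
Z = (x - mean) / std
= (59 - 57.5) / 21.5928
= 1.5 / 21.5928
= 0.07

0.07


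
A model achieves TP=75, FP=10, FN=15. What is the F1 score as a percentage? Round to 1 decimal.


Precision = TP / (TP + FP) = 75 / 85 = 0.8824
Recall = TP / (TP + FN) = 75 / 90 = 0.8333
F1 = 2 * P * R / (P + R)
= 2 * 0.8824 * 0.8333 / (0.8824 + 0.8333)
= 1.4706 / 1.7157
= 0.8571
As percentage: 85.7%

85.7


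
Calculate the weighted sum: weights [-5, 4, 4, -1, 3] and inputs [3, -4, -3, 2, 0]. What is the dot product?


Element-wise products:
-5 * 3 = -15
4 * -4 = -16
4 * -3 = -12
-1 * 2 = -2
3 * 0 = 0
Sum = -15 + -16 + -12 + -2 + 0
= -45

-45


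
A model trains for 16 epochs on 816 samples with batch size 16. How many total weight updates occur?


Iterations per epoch = 816 / 16 = 51
Total updates = iterations_per_epoch * epochs
= 51 * 16
= 816

816


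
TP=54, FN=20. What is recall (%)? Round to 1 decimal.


Recall = TP / (TP + FN) * 100
= 54 / (54 + 20)
= 54 / 74
= 0.7297
= 73.0%

73.0


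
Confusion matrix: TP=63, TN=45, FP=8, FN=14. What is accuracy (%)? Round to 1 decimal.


Accuracy = (TP + TN) / (TP + TN + FP + FN) * 100
= (63 + 45) / (63 + 45 + 8 + 14)
= 108 / 130
= 0.8308
= 83.1%

83.1


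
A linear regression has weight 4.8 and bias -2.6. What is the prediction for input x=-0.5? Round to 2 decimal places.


y = 4.8 * -0.5 + (-2.6)
= -2.4 + (-2.6)
= -5.00

-5.00


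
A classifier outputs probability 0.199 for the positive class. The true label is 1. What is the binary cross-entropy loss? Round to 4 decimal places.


For y=1: Loss = -log(p)
= -log(0.199)
= -(-1.6145)
= 1.6145

1.6145


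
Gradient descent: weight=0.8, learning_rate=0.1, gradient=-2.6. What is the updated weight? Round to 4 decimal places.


w_new = w_old - lr * gradient
= 0.8 - 0.1 * -2.6
= 0.8 - (-0.26)
= 1.0600

1.0600


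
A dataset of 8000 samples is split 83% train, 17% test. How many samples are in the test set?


Train samples = 8000 * 83% = 6640
Test samples = 8000 - 6640
= 1360

1360


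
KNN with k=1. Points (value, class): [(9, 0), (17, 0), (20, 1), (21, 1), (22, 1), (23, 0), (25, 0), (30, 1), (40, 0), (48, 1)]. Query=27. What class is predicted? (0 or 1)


Distances from query 27:
Point 25 (class 0): distance = 2
K=1 nearest neighbors: classes = [0]
Votes for class 1: 0 / 1
Majority vote => class 0

0


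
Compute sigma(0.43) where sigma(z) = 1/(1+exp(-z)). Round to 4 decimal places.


sigmoid(z) = 1 / (1 + exp(-z))
exp(-(0.43)) = exp(-0.43) = 0.6505
1 + 0.6505 = 1.6505
1 / 1.6505 = 0.6059

0.6059


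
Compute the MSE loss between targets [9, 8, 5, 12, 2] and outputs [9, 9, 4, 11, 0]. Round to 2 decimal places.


Differences: [0, -1, 1, 1, 2]
Squared errors: [0, 1, 1, 1, 4]
Sum of squared errors = 7
MSE = 7 / 5 = 1.40

1.40


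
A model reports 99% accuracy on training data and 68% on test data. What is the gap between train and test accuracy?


Gap = train_accuracy - test_accuracy
= 99 - 68
= 31%
This large gap strongly indicates overfitting.

31


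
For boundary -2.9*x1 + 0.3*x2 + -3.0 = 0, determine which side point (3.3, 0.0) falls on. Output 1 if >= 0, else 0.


Compute -2.9 * 3.3 + 0.3 * 0.0 + -3.0
= -9.57 + 0.0 + -3.0
= -12.57
Since -12.57 < 0, the point is on the negative side.

0


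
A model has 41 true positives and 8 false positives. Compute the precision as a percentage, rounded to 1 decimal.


Precision = TP / (TP + FP) * 100
= 41 / (41 + 8)
= 41 / 49
= 0.8367
= 83.7%

83.7


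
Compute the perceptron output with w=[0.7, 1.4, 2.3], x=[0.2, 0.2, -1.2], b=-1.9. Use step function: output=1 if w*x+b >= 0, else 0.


z = w . x + b
= 0.7*0.2 + 1.4*0.2 + 2.3*-1.2 + -1.9
= 0.14 + 0.28 + -2.76 + -1.9
= -2.34 + -1.9
= -4.24
Since z = -4.24 < 0, output = 0

0


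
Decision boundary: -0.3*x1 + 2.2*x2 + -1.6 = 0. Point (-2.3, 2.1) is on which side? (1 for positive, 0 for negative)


Compute -0.3 * -2.3 + 2.2 * 2.1 + -1.6
= 0.69 + 4.62 + -1.6
= 3.71
Since 3.71 >= 0, the point is on the positive side.

1


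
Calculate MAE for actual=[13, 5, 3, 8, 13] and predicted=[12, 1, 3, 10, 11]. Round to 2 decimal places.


Absolute errors: [1, 4, 0, 2, 2]
Sum of absolute errors = 9
MAE = 9 / 5 = 1.80

1.80


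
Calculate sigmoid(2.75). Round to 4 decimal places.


sigmoid(z) = 1 / (1 + exp(-z))
exp(-(2.75)) = exp(-2.75) = 0.0639
1 + 0.0639 = 1.0639
1 / 1.0639 = 0.9399

0.9399


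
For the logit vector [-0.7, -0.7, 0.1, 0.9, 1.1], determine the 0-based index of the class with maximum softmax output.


Softmax is a monotonic transformation, so it preserves the argmax.
We need to find the index of the maximum logit.
Index 0: -0.7
Index 1: -0.7
Index 2: 0.1
Index 3: 0.9
Index 4: 1.1
Maximum logit = 1.1 at index 4

4


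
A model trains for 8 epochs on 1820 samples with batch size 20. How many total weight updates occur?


Iterations per epoch = 1820 / 20 = 91
Total updates = iterations_per_epoch * epochs
= 91 * 8
= 728

728


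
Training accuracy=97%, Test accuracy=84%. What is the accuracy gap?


Gap = train_accuracy - test_accuracy
= 97 - 84
= 13%
This gap suggests the model is overfitting.

13


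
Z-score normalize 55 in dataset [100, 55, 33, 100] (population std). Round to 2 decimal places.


Mean = (100 + 55 + 33 + 100) / 4 = 72.0
Variance = sum((x_i - mean)^2) / n = 844.5
Std = sqrt(844.5) = 29.0603
Z = (x - mean) / std
= (55 - 72.0) / 29.0603
= -17.0 / 29.0603
= -0.58

-0.58


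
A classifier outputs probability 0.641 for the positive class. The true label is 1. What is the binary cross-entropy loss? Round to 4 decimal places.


For y=1: Loss = -log(p)
= -log(0.641)
= -(-0.4447)
= 0.4447

0.4447


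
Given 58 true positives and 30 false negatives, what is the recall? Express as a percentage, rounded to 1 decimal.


Recall = TP / (TP + FN) * 100
= 58 / (58 + 30)
= 58 / 88
= 0.6591
= 65.9%

65.9


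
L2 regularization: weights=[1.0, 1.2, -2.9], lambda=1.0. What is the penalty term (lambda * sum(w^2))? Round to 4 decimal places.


Squaring each weight:
1.0^2 = 1.0
1.2^2 = 1.44
(-2.9)^2 = 8.41
Sum of squares = 10.85
Penalty = 1.0 * 10.85 = 10.8500

10.8500


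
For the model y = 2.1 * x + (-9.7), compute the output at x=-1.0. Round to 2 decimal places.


y = 2.1 * -1.0 + (-9.7)
= -2.1 + (-9.7)
= -11.80

-11.80


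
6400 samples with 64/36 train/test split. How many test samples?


Train samples = 6400 * 64% = 4096
Test samples = 6400 - 4096
= 2304

2304


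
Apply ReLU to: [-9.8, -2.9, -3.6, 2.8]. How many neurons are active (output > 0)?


ReLU(x) = max(0, x) for each element:
ReLU(-9.8) = 0
ReLU(-2.9) = 0
ReLU(-3.6) = 0
ReLU(2.8) = 2.8
Active neurons (>0): 1

1


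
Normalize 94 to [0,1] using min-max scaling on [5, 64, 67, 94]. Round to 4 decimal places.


Min = 5, Max = 94
Range = 94 - 5 = 89
Scaled = (x - min) / (max - min)
= (94 - 5) / 89
= 89 / 89
= 1.0000

1.0000


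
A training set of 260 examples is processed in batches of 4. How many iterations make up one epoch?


Iterations per epoch = dataset_size / batch_size
= 260 / 4
= 65

65


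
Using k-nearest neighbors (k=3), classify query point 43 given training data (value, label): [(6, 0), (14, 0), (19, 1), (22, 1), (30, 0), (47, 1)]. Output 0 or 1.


Distances from query 43:
Point 47 (class 1): distance = 4
Point 30 (class 0): distance = 13
Point 22 (class 1): distance = 21
K=3 nearest neighbors: classes = [1, 0, 1]
Votes for class 1: 2 / 3
Majority vote => class 1

1


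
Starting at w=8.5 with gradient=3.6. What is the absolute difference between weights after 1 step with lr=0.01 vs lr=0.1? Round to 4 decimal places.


With lr=0.01: w_new = 8.5 - 0.01 * 3.6 = 8.464
With lr=0.1: w_new = 8.5 - 0.1 * 3.6 = 8.14
Absolute difference = |8.464 - 8.14|
= 0.3240

0.3240


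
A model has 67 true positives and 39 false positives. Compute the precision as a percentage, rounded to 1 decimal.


Precision = TP / (TP + FP) * 100
= 67 / (67 + 39)
= 67 / 106
= 0.6321
= 63.2%

63.2


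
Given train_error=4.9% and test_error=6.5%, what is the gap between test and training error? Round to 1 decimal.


Generalization gap = test_error - train_error
= 6.5 - 4.9
= 1.6%
A small gap suggests good generalization.

1.6


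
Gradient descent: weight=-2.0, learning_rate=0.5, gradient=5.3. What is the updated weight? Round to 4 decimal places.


w_new = w_old - lr * gradient
= -2.0 - 0.5 * 5.3
= -2.0 - (2.65)
= -4.6500

-4.6500


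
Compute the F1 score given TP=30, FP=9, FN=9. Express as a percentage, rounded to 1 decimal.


Precision = TP / (TP + FP) = 30 / 39 = 0.7692
Recall = TP / (TP + FN) = 30 / 39 = 0.7692
F1 = 2 * P * R / (P + R)
= 2 * 0.7692 * 0.7692 / (0.7692 + 0.7692)
= 1.1834 / 1.5385
= 0.7692
As percentage: 76.9%

76.9


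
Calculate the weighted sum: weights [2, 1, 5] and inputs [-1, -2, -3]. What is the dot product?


Element-wise products:
2 * -1 = -2
1 * -2 = -2
5 * -3 = -15
Sum = -2 + -2 + -15
= -19

-19


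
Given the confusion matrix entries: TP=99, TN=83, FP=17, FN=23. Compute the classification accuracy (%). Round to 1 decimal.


Accuracy = (TP + TN) / (TP + TN + FP + FN) * 100
= (99 + 83) / (99 + 83 + 17 + 23)
= 182 / 222
= 0.8198
= 82.0%

82.0


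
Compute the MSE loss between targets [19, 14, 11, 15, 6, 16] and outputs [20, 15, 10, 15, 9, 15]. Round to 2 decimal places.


Differences: [-1, -1, 1, 0, -3, 1]
Squared errors: [1, 1, 1, 0, 9, 1]
Sum of squared errors = 13
MSE = 13 / 6 = 2.17

2.17


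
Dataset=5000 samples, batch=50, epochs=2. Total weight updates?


Iterations per epoch = 5000 / 50 = 100
Total updates = iterations_per_epoch * epochs
= 100 * 2
= 200

200


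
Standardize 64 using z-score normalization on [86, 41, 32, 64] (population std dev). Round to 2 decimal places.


Mean = (86 + 41 + 32 + 64) / 4 = 55.75
Variance = sum((x_i - mean)^2) / n = 441.1875
Std = sqrt(441.1875) = 21.0045
Z = (x - mean) / std
= (64 - 55.75) / 21.0045
= 8.25 / 21.0045
= 0.39

0.39


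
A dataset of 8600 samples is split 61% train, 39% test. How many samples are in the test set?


Train samples = 8600 * 61% = 5246
Test samples = 8600 - 5246
= 3354

3354


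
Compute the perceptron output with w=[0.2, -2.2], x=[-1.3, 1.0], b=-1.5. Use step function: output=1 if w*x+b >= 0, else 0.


z = w . x + b
= 0.2*-1.3 + -2.2*1.0 + -1.5
= -0.26 + -2.2 + -1.5
= -2.46 + -1.5
= -3.96
Since z = -3.96 < 0, output = 0

0


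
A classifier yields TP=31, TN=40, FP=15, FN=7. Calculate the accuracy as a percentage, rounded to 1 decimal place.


Accuracy = (TP + TN) / (TP + TN + FP + FN) * 100
= (31 + 40) / (31 + 40 + 15 + 7)
= 71 / 93
= 0.7634
= 76.3%

76.3


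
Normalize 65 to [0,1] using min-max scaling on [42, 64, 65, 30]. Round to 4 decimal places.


Min = 30, Max = 65
Range = 65 - 30 = 35
Scaled = (x - min) / (max - min)
= (65 - 30) / 35
= 35 / 35
= 1.0000

1.0000


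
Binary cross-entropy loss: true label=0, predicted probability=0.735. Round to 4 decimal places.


For y=0: Loss = -log(1-p)
= -log(1 - 0.735)
= -log(0.265)
= -(-1.328)
= 1.3280

1.3280


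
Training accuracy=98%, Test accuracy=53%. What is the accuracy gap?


Gap = train_accuracy - test_accuracy
= 98 - 53
= 45%
This large gap strongly indicates overfitting.

45


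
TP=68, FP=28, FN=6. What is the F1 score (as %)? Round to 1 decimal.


Precision = TP / (TP + FP) = 68 / 96 = 0.7083
Recall = TP / (TP + FN) = 68 / 74 = 0.9189
F1 = 2 * P * R / (P + R)
= 2 * 0.7083 * 0.9189 / (0.7083 + 0.9189)
= 1.3018 / 1.6273
= 0.8
As percentage: 80.0%

80.0


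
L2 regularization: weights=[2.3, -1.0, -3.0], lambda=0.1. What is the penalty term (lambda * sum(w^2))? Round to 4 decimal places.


Squaring each weight:
2.3^2 = 5.29
(-1.0)^2 = 1.0
(-3.0)^2 = 9.0
Sum of squares = 15.29
Penalty = 0.1 * 15.29 = 1.5290

1.5290


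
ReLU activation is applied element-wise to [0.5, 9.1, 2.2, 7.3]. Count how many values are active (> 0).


ReLU(x) = max(0, x) for each element:
ReLU(0.5) = 0.5
ReLU(9.1) = 9.1
ReLU(2.2) = 2.2
ReLU(7.3) = 7.3
Active neurons (>0): 4

4


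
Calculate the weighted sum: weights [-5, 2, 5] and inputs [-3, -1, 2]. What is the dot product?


Element-wise products:
-5 * -3 = 15
2 * -1 = -2
5 * 2 = 10
Sum = 15 + -2 + 10
= 23

23


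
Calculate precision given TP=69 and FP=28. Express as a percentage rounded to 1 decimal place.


Precision = TP / (TP + FP) * 100
= 69 / (69 + 28)
= 69 / 97
= 0.7113
= 71.1%

71.1


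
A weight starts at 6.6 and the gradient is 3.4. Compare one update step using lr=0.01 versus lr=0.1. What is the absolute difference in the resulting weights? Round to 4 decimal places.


With lr=0.01: w_new = 6.6 - 0.01 * 3.4 = 6.566
With lr=0.1: w_new = 6.6 - 0.1 * 3.4 = 6.26
Absolute difference = |6.566 - 6.26|
= 0.3060

0.3060


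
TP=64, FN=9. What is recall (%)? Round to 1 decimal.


Recall = TP / (TP + FN) * 100
= 64 / (64 + 9)
= 64 / 73
= 0.8767
= 87.7%

87.7


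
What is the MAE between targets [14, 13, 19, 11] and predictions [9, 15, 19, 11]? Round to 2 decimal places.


Absolute errors: [5, 2, 0, 0]
Sum of absolute errors = 7
MAE = 7 / 4 = 1.75

1.75


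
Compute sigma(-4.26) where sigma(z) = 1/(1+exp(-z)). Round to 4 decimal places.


sigmoid(z) = 1 / (1 + exp(-z))
exp(-(-4.26)) = exp(4.26) = 70.81
1 + 70.81 = 71.81
1 / 71.81 = 0.0139

0.0139


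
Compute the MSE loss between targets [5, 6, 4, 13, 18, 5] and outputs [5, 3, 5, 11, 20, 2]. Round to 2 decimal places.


Differences: [0, 3, -1, 2, -2, 3]
Squared errors: [0, 9, 1, 4, 4, 9]
Sum of squared errors = 27
MSE = 27 / 6 = 4.50

4.50


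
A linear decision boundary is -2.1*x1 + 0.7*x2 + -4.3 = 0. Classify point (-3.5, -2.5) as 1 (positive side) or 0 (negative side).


Compute -2.1 * -3.5 + 0.7 * -2.5 + -4.3
= 7.35 + -1.75 + -4.3
= 1.3
Since 1.3 >= 0, the point is on the positive side.

1


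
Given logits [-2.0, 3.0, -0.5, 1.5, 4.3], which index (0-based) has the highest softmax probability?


Softmax is a monotonic transformation, so it preserves the argmax.
We need to find the index of the maximum logit.
Index 0: -2.0
Index 1: 3.0
Index 2: -0.5
Index 3: 1.5
Index 4: 4.3
Maximum logit = 4.3 at index 4

4


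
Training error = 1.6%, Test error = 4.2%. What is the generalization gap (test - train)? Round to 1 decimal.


Generalization gap = test_error - train_error
= 4.2 - 1.6
= 2.6%
A moderate gap.

2.6


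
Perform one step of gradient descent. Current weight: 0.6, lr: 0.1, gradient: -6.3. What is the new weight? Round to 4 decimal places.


w_new = w_old - lr * gradient
= 0.6 - 0.1 * -6.3
= 0.6 - (-0.63)
= 1.2300

1.2300


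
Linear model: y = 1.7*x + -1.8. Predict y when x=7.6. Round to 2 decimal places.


y = 1.7 * 7.6 + (-1.8)
= 12.92 + (-1.8)
= 11.12

11.12


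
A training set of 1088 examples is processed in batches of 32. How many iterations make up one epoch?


Iterations per epoch = dataset_size / batch_size
= 1088 / 32
= 34

34


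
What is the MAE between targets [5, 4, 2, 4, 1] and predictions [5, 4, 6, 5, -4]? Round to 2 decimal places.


Absolute errors: [0, 0, 4, 1, 5]
Sum of absolute errors = 10
MAE = 10 / 5 = 2.00

2.00


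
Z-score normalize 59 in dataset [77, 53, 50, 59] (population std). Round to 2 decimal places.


Mean = (77 + 53 + 50 + 59) / 4 = 59.75
Variance = sum((x_i - mean)^2) / n = 109.6875
Std = sqrt(109.6875) = 10.4732
Z = (x - mean) / std
= (59 - 59.75) / 10.4732
= -0.75 / 10.4732
= -0.07

-0.07


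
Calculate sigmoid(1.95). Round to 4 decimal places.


sigmoid(z) = 1 / (1 + exp(-z))
exp(-(1.95)) = exp(-1.95) = 0.1423
1 + 0.1423 = 1.1423
1 / 1.1423 = 0.8754

0.8754


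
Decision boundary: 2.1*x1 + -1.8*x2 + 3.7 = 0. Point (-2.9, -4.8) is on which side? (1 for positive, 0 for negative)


Compute 2.1 * -2.9 + -1.8 * -4.8 + 3.7
= -6.09 + 8.64 + 3.7
= 6.25
Since 6.25 >= 0, the point is on the positive side.

1


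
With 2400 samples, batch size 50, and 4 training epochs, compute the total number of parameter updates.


Iterations per epoch = 2400 / 50 = 48
Total updates = iterations_per_epoch * epochs
= 48 * 4
= 192

192


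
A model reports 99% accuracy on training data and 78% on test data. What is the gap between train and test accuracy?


Gap = train_accuracy - test_accuracy
= 99 - 78
= 21%
This large gap strongly indicates overfitting.

21


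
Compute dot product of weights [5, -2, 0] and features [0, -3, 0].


Element-wise products:
5 * 0 = 0
-2 * -3 = 6
0 * 0 = 0
Sum = 0 + 6 + 0
= 6

6


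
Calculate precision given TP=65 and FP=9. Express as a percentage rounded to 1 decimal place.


Precision = TP / (TP + FP) * 100
= 65 / (65 + 9)
= 65 / 74
= 0.8784
= 87.8%

87.8


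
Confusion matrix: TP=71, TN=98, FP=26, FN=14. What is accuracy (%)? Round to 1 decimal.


Accuracy = (TP + TN) / (TP + TN + FP + FN) * 100
= (71 + 98) / (71 + 98 + 26 + 14)
= 169 / 209
= 0.8086
= 80.9%

80.9


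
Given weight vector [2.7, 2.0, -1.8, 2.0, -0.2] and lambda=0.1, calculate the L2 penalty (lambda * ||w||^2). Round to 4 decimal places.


Squaring each weight:
2.7^2 = 7.29
2.0^2 = 4.0
(-1.8)^2 = 3.24
2.0^2 = 4.0
(-0.2)^2 = 0.04
Sum of squares = 18.57
Penalty = 0.1 * 18.57 = 1.8570

1.8570


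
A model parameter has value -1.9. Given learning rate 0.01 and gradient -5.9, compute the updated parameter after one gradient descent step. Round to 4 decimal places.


w_new = w_old - lr * gradient
= -1.9 - 0.01 * -5.9
= -1.9 - (-0.059)
= -1.8410

-1.8410


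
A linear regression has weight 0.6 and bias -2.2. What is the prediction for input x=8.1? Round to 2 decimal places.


y = 0.6 * 8.1 + (-2.2)
= 4.86 + (-2.2)
= 2.66

2.66


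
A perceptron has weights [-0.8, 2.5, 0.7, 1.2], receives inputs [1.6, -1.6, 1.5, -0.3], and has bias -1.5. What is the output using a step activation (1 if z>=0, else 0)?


z = w . x + b
= -0.8*1.6 + 2.5*-1.6 + 0.7*1.5 + 1.2*-0.3 + -1.5
= -1.28 + -4.0 + 1.05 + -0.36 + -1.5
= -4.59 + -1.5
= -6.09
Since z = -6.09 < 0, output = 0

0


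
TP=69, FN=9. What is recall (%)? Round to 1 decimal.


Recall = TP / (TP + FN) * 100
= 69 / (69 + 9)
= 69 / 78
= 0.8846
= 88.5%

88.5


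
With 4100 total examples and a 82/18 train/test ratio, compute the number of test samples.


Train samples = 4100 * 82% = 3362
Test samples = 4100 - 3362
= 738

738


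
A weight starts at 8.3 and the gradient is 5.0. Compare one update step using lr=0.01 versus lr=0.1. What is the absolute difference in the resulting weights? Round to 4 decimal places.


With lr=0.01: w_new = 8.3 - 0.01 * 5.0 = 8.25
With lr=0.1: w_new = 8.3 - 0.1 * 5.0 = 7.8
Absolute difference = |8.25 - 7.8|
= 0.4500

0.4500


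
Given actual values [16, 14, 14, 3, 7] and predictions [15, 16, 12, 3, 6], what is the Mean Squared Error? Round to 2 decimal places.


Differences: [1, -2, 2, 0, 1]
Squared errors: [1, 4, 4, 0, 1]
Sum of squared errors = 10
MSE = 10 / 5 = 2.00

2.00


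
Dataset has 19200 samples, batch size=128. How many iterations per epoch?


Iterations per epoch = dataset_size / batch_size
= 19200 / 128
= 150

150


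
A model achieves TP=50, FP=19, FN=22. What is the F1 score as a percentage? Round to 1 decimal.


Precision = TP / (TP + FP) = 50 / 69 = 0.7246
Recall = TP / (TP + FN) = 50 / 72 = 0.6944
F1 = 2 * P * R / (P + R)
= 2 * 0.7246 * 0.6944 / (0.7246 + 0.6944)
= 1.0064 / 1.4191
= 0.7092
As percentage: 70.9%

70.9


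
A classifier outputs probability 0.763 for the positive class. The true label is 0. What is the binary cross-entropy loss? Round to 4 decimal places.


For y=0: Loss = -log(1-p)
= -log(1 - 0.763)
= -log(0.237)
= -(-1.4397)
= 1.4397

1.4397


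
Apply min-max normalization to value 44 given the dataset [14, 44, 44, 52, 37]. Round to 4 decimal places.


Min = 14, Max = 52
Range = 52 - 14 = 38
Scaled = (x - min) / (max - min)
= (44 - 14) / 38
= 30 / 38
= 0.7895

0.7895


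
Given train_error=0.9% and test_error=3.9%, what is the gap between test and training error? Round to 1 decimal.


Generalization gap = test_error - train_error
= 3.9 - 0.9
= 3.0%
A moderate gap.

3.0


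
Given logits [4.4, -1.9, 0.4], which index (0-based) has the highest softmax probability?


Softmax is a monotonic transformation, so it preserves the argmax.
We need to find the index of the maximum logit.
Index 0: 4.4
Index 1: -1.9
Index 2: 0.4
Maximum logit = 4.4 at index 0

0


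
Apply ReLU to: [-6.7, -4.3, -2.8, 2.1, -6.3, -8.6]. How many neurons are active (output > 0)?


ReLU(x) = max(0, x) for each element:
ReLU(-6.7) = 0
ReLU(-4.3) = 0
ReLU(-2.8) = 0
ReLU(2.1) = 2.1
ReLU(-6.3) = 0
ReLU(-8.6) = 0
Active neurons (>0): 1

1


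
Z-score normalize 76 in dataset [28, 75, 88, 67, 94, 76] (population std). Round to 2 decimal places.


Mean = (28 + 75 + 88 + 67 + 94 + 76) / 6 = 71.3333
Variance = sum((x_i - mean)^2) / n = 453.8889
Std = sqrt(453.8889) = 21.3047
Z = (x - mean) / std
= (76 - 71.3333) / 21.3047
= 4.6667 / 21.3047
= 0.22

0.22


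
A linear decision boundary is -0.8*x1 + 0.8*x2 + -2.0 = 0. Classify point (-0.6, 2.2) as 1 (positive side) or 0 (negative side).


Compute -0.8 * -0.6 + 0.8 * 2.2 + -2.0
= 0.48 + 1.76 + -2.0
= 0.24
Since 0.24 >= 0, the point is on the positive side.

1


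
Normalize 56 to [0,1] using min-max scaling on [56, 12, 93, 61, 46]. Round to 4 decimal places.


Min = 12, Max = 93
Range = 93 - 12 = 81
Scaled = (x - min) / (max - min)
= (56 - 12) / 81
= 44 / 81
= 0.5432

0.5432


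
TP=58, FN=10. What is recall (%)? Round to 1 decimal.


Recall = TP / (TP + FN) * 100
= 58 / (58 + 10)
= 58 / 68
= 0.8529
= 85.3%

85.3


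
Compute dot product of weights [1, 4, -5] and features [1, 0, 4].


Element-wise products:
1 * 1 = 1
4 * 0 = 0
-5 * 4 = -20
Sum = 1 + 0 + -20
= -19

-19


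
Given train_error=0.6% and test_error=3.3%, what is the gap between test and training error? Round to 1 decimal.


Generalization gap = test_error - train_error
= 3.3 - 0.6
= 2.7%
A moderate gap.

2.7


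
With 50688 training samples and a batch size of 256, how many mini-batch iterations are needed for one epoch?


Iterations per epoch = dataset_size / batch_size
= 50688 / 256
= 198

198


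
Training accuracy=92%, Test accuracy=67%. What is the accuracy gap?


Gap = train_accuracy - test_accuracy
= 92 - 67
= 25%
This large gap strongly indicates overfitting.

25


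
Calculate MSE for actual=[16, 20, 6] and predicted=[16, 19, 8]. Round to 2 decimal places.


Differences: [0, 1, -2]
Squared errors: [0, 1, 4]
Sum of squared errors = 5
MSE = 5 / 3 = 1.67

1.67


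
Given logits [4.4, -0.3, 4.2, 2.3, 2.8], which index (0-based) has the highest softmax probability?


Softmax is a monotonic transformation, so it preserves the argmax.
We need to find the index of the maximum logit.
Index 0: 4.4
Index 1: -0.3
Index 2: 4.2
Index 3: 2.3
Index 4: 2.8
Maximum logit = 4.4 at index 0

0


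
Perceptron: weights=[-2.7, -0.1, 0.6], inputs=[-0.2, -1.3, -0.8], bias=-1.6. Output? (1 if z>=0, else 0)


z = w . x + b
= -2.7*-0.2 + -0.1*-1.3 + 0.6*-0.8 + -1.6
= 0.54 + 0.13 + -0.48 + -1.6
= 0.19 + -1.6
= -1.41
Since z = -1.41 < 0, output = 0

0


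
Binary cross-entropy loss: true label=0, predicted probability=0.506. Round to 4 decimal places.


For y=0: Loss = -log(1-p)
= -log(1 - 0.506)
= -log(0.494)
= -(-0.7052)
= 0.7052

0.7052


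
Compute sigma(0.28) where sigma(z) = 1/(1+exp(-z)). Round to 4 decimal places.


sigmoid(z) = 1 / (1 + exp(-z))
exp(-(0.28)) = exp(-0.28) = 0.7558
1 + 0.7558 = 1.7558
1 / 1.7558 = 0.5695

0.5695


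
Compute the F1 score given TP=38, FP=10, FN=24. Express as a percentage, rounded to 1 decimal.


Precision = TP / (TP + FP) = 38 / 48 = 0.7917
Recall = TP / (TP + FN) = 38 / 62 = 0.6129
F1 = 2 * P * R / (P + R)
= 2 * 0.7917 * 0.6129 / (0.7917 + 0.6129)
= 0.9704 / 1.4046
= 0.6909
As percentage: 69.1%

69.1


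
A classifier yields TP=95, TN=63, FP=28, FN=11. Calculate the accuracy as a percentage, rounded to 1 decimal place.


Accuracy = (TP + TN) / (TP + TN + FP + FN) * 100
= (95 + 63) / (95 + 63 + 28 + 11)
= 158 / 197
= 0.802
= 80.2%

80.2


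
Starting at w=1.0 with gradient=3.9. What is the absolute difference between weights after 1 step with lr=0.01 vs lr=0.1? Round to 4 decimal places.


With lr=0.01: w_new = 1.0 - 0.01 * 3.9 = 0.961
With lr=0.1: w_new = 1.0 - 0.1 * 3.9 = 0.61
Absolute difference = |0.961 - 0.61|
= 0.3510

0.3510


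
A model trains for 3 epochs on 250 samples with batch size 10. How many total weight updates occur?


Iterations per epoch = 250 / 10 = 25
Total updates = iterations_per_epoch * epochs
= 25 * 3
= 75

75


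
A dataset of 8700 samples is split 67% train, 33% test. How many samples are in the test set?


Train samples = 8700 * 67% = 5829
Test samples = 8700 - 5829
= 2871

2871


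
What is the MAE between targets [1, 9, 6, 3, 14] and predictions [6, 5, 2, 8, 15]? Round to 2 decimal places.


Absolute errors: [5, 4, 4, 5, 1]
Sum of absolute errors = 19
MAE = 19 / 5 = 3.80

3.80


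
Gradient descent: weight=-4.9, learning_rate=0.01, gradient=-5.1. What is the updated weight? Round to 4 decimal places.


w_new = w_old - lr * gradient
= -4.9 - 0.01 * -5.1
= -4.9 - (-0.051)
= -4.8490

-4.8490


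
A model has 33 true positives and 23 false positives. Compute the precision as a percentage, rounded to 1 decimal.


Precision = TP / (TP + FP) * 100
= 33 / (33 + 23)
= 33 / 56
= 0.5893
= 58.9%

58.9


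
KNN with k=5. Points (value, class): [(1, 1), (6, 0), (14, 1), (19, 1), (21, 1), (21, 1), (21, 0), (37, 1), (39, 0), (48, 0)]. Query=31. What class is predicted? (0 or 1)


Distances from query 31:
Point 37 (class 1): distance = 6
Point 39 (class 0): distance = 8
Point 21 (class 0): distance = 10
Point 21 (class 1): distance = 10
Point 21 (class 1): distance = 10
K=5 nearest neighbors: classes = [1, 0, 0, 1, 1]
Votes for class 1: 3 / 5
Majority vote => class 1

1


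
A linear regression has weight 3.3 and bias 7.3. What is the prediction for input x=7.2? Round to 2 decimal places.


y = 3.3 * 7.2 + (7.3)
= 23.76 + (7.3)
= 31.06

31.06


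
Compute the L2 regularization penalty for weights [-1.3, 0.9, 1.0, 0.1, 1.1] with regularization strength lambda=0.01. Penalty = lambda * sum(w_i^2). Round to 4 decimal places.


Squaring each weight:
(-1.3)^2 = 1.69
0.9^2 = 0.81
1.0^2 = 1.0
0.1^2 = 0.01
1.1^2 = 1.21
Sum of squares = 4.72
Penalty = 0.01 * 4.72 = 0.0472

0.0472


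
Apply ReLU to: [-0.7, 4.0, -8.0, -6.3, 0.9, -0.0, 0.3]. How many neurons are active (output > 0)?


ReLU(x) = max(0, x) for each element:
ReLU(-0.7) = 0
ReLU(4.0) = 4.0
ReLU(-8.0) = 0
ReLU(-6.3) = 0
ReLU(0.9) = 0.9
ReLU(-0.0) = 0
ReLU(0.3) = 0.3
Active neurons (>0): 3

3


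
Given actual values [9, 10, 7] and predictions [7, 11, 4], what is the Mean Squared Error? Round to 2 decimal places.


Differences: [2, -1, 3]
Squared errors: [4, 1, 9]
Sum of squared errors = 14
MSE = 14 / 3 = 4.67

4.67


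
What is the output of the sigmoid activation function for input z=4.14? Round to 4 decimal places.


sigmoid(z) = 1 / (1 + exp(-z))
exp(-(4.14)) = exp(-4.14) = 0.0159
1 + 0.0159 = 1.0159
1 / 1.0159 = 0.9843

0.9843


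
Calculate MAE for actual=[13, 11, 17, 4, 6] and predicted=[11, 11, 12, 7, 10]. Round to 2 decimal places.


Absolute errors: [2, 0, 5, 3, 4]
Sum of absolute errors = 14
MAE = 14 / 5 = 2.80

2.80


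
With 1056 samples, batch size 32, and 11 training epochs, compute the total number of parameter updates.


Iterations per epoch = 1056 / 32 = 33
Total updates = iterations_per_epoch * epochs
= 33 * 11
= 363

363


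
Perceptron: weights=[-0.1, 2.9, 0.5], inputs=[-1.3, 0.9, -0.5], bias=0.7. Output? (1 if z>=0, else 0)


z = w . x + b
= -0.1*-1.3 + 2.9*0.9 + 0.5*-0.5 + 0.7
= 0.13 + 2.61 + -0.25 + 0.7
= 2.49 + 0.7
= 3.19
Since z = 3.19 >= 0, output = 1

1


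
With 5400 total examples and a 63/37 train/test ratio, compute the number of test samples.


Train samples = 5400 * 63% = 3402
Test samples = 5400 - 3402
= 1998

1998


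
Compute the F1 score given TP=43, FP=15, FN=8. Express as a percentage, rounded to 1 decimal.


Precision = TP / (TP + FP) = 43 / 58 = 0.7414
Recall = TP / (TP + FN) = 43 / 51 = 0.8431
F1 = 2 * P * R / (P + R)
= 2 * 0.7414 * 0.8431 / (0.7414 + 0.8431)
= 1.2502 / 1.5845
= 0.789
As percentage: 78.9%

78.9


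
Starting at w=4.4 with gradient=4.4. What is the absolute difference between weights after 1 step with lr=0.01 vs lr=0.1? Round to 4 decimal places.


With lr=0.01: w_new = 4.4 - 0.01 * 4.4 = 4.356
With lr=0.1: w_new = 4.4 - 0.1 * 4.4 = 3.96
Absolute difference = |4.356 - 3.96|
= 0.3960

0.3960


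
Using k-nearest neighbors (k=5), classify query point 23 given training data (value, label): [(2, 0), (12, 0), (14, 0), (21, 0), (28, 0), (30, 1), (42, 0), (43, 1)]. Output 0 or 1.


Distances from query 23:
Point 21 (class 0): distance = 2
Point 28 (class 0): distance = 5
Point 30 (class 1): distance = 7
Point 14 (class 0): distance = 9
Point 12 (class 0): distance = 11
K=5 nearest neighbors: classes = [0, 0, 1, 0, 0]
Votes for class 1: 1 / 5
Majority vote => class 0

0


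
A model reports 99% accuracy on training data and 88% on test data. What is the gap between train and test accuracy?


Gap = train_accuracy - test_accuracy
= 99 - 88
= 11%
This gap suggests the model is overfitting.

11
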